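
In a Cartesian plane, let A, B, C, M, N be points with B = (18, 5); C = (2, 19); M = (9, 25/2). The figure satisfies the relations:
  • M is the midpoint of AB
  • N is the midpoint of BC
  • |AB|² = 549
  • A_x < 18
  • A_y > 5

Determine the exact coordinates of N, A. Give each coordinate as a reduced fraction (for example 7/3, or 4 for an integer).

N = (10, 12)
A = (0, 20)

1. A_x = 0  [A = 2·M−B = 2·(9, 25/2)−(18, 5)]
2. A_y = 20  [A = 2·M−B = 2·(9, 25/2)−(18, 5)]
   so A = (0, 20)
3. N_x = 10  [2·N = B+C = (18, 5)+(2, 19)]
4. N_y = 12  [2·N = B+C = (18, 5)+(2, 19)]
   so N = (10, 12)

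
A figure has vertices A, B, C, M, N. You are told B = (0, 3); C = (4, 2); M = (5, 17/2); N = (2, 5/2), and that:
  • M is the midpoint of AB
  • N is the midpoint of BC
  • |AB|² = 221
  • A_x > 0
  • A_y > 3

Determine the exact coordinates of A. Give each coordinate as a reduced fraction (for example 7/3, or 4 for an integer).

A = (10, 14)

1. A_x = 10  [A = 2·M−B = 2·(5, 17/2)−(0, 3)]
2. A_y = 14  [A = 2·M−B = 2·(5, 17/2)−(0, 3)]
   so A = (10, 14)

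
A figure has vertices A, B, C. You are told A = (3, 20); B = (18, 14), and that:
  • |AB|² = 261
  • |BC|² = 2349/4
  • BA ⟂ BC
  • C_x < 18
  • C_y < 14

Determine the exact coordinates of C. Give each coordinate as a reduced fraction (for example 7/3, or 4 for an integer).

C = (9, -17/2)

1. C_x = 9  [[BA ⟂ BC ⇒ -15x+6y+186=0] ∩ [|C−(18, 14)|²=2349/4]]
2. C_y = -17/2  [[BA ⟂ BC ⇒ -15x+6y+186=0] ∩ [|C−(18, 14)|²=2349/4]]
   so C = (9, -17/2)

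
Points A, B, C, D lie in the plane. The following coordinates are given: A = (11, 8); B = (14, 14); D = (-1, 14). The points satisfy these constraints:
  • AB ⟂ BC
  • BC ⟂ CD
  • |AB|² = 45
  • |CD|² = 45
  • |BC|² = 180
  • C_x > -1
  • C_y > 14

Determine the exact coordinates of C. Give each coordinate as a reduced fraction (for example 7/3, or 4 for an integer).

C = (2, 20)

1. C_x = 2  [[AB ⟂ BC ⇒ 3x+6y-126=0] ∩ [|C−(-1, 14)|²=45]]
2. C_y = 20  [[AB ⟂ BC ⇒ 3x+6y-126=0] ∩ [|C−(-1, 14)|²=45]]
   so C = (2, 20)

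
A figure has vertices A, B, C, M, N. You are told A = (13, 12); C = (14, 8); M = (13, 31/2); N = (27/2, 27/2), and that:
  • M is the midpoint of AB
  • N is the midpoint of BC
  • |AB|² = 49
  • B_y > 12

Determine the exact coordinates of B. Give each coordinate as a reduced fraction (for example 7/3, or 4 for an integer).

1. B_x = 13  [B = 2·M−A = 2·(13, 31/2)−(13, 12)]
2. B_y = 19  [B = 2·M−A = 2·(13, 31/2)−(13, 12)]
   so B = (13, 19)

B = (13, 19)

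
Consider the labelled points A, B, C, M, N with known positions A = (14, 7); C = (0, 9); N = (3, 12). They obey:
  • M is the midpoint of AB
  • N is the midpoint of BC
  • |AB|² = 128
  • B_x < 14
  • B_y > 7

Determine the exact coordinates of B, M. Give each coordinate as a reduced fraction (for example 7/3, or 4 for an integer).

B = (6, 15)
M = (10, 11)

1. B_x = 6  [B = 2·N−C = 2·(3, 12)−(0, 9)]
2. B_y = 15  [B = 2·N−C = 2·(3, 12)−(0, 9)]
   so B = (6, 15)
3. M_x = 10  [2·M = A+B = (14, 7)+(6, 15)]
4. M_y = 11  [2·M = A+B = (14, 7)+(6, 15)]
   so M = (10, 11)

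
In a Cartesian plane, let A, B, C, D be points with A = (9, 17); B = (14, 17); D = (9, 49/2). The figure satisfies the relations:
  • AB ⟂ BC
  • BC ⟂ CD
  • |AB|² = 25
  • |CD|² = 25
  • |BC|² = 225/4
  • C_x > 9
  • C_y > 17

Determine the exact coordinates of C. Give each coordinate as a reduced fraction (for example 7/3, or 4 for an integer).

C = (14, 49/2)

1. C_x = 14  [[AB ⟂ BC ⇒ 5x-70=0] ∩ [|C−(9, 49/2)|²=25]]
2. C_y = 49/2  [[AB ⟂ BC ⇒ 5x-70=0] ∩ [|C−(9, 49/2)|²=25]]
   so C = (14, 49/2)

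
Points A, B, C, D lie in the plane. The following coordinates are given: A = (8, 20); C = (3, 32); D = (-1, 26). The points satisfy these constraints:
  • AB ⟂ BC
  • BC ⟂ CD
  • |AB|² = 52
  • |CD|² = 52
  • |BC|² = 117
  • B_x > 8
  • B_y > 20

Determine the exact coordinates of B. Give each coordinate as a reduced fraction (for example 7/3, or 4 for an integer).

B = (12, 26)

1. B_x = 12  [[BC ⟂ CD ⇒ 4x+6y-204=0] ∩ [|B−(8, 20)|²=52]]
2. B_y = 26  [[BC ⟂ CD ⇒ 4x+6y-204=0] ∩ [|B−(8, 20)|²=52]]
   so B = (12, 26)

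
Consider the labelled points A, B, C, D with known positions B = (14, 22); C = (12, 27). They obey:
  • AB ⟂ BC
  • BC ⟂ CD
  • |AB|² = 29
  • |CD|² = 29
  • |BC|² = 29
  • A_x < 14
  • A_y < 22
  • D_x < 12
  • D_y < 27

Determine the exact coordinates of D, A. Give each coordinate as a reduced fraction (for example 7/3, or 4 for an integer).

D = (7, 25)
A = (9, 20)

1. D_x = 7  [[BC ⟂ CD ⇒ -2x+5y-111=0] ∩ [|D−(12, 27)|²=29]]
2. D_y = 25  [[BC ⟂ CD ⇒ -2x+5y-111=0] ∩ [|D−(12, 27)|²=29]]
   so D = (7, 25)
3. A_x = 9  [[AB ⟂ BC ⇒ 2x-5y+82=0] ∩ [|A−(14, 22)|²=29]]
4. A_y = 20  [[AB ⟂ BC ⇒ 2x-5y+82=0] ∩ [|A−(14, 22)|²=29]]
   so A = (9, 20)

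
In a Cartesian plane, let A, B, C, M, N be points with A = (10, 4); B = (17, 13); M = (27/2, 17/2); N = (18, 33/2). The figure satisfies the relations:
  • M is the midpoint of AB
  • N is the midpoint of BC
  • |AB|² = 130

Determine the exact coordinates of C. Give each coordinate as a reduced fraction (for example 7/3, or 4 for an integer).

C = (19, 20)

1. C_x = 19  [C = 2·N−B = 2·(18, 33/2)−(17, 13)]
2. C_y = 20  [C = 2·N−B = 2·(18, 33/2)−(17, 13)]
   so C = (19, 20)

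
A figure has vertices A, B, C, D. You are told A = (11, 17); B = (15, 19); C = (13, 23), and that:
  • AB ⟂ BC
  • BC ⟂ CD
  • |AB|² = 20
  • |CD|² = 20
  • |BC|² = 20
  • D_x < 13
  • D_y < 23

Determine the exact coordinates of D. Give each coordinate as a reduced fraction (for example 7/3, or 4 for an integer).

1. D_x = 9  [[BC ⟂ CD ⇒ -2x+4y-66=0] ∩ [|D−(13, 23)|²=20]]
2. D_y = 21  [[BC ⟂ CD ⇒ -2x+4y-66=0] ∩ [|D−(13, 23)|²=20]]
   so D = (9, 21)

D = (9, 21)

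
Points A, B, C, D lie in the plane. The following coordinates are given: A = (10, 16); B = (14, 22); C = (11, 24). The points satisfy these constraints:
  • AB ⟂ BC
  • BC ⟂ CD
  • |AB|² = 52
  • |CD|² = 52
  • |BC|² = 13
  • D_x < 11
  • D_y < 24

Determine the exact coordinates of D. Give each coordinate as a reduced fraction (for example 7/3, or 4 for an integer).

1. D_x = 7  [[BC ⟂ CD ⇒ -3x+2y-15=0] ∩ [|D−(11, 24)|²=52]]
2. D_y = 18  [[BC ⟂ CD ⇒ -3x+2y-15=0] ∩ [|D−(11, 24)|²=52]]
   so D = (7, 18)

D = (7, 18)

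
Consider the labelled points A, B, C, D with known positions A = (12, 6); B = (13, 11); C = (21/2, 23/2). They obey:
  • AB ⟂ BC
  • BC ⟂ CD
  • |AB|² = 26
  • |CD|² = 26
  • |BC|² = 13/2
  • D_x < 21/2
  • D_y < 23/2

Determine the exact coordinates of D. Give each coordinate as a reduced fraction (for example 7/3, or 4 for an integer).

1. D_x = 19/2  [[BC ⟂ CD ⇒ -5/2x+1/2y+41/2=0] ∩ [|D−(21/2, 23/2)|²=26]]
2. D_y = 13/2  [[BC ⟂ CD ⇒ -5/2x+1/2y+41/2=0] ∩ [|D−(21/2, 23/2)|²=26]]
   so D = (19/2, 13/2)

D = (19/2, 13/2)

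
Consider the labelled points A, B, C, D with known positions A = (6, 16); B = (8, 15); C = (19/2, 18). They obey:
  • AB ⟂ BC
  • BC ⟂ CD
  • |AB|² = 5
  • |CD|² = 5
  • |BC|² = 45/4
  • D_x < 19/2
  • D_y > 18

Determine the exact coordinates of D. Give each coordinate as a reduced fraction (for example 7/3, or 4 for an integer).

1. D_x = 15/2  [[BC ⟂ CD ⇒ 3/2x+3y-273/4=0] ∩ [|D−(19/2, 18)|²=5]]
2. D_y = 19  [[BC ⟂ CD ⇒ 3/2x+3y-273/4=0] ∩ [|D−(19/2, 18)|²=5]]
   so D = (15/2, 19)

D = (15/2, 19)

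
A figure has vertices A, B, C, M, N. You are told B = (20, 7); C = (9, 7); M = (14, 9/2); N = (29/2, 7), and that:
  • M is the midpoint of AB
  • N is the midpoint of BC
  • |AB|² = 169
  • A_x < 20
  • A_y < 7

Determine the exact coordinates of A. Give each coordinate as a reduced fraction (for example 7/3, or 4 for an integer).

A = (8, 2)

1. A_x = 8  [A = 2·M−B = 2·(14, 9/2)−(20, 7)]
2. A_y = 2  [A = 2·M−B = 2·(14, 9/2)−(20, 7)]
   so A = (8, 2)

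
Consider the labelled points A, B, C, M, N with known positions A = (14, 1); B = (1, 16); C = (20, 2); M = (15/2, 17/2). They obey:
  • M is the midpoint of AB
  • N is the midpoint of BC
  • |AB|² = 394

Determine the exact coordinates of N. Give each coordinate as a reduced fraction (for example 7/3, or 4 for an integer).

1. N_x = 21/2  [2·N = B+C = (1, 16)+(20, 2)]
2. N_y = 9  [2·N = B+C = (1, 16)+(20, 2)]
   so N = (21/2, 9)

N = (21/2, 9)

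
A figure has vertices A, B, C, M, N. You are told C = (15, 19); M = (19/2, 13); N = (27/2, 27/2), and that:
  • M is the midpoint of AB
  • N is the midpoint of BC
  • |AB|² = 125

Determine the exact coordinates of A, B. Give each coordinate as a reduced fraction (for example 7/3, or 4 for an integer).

1. B_x = 12  [B = 2·N−C = 2·(27/2, 27/2)−(15, 19)]
2. B_y = 8  [B = 2·N−C = 2·(27/2, 27/2)−(15, 19)]
   so B = (12, 8)
3. A_x = 7  [A = 2·M−B = 2·(19/2, 13)−(12, 8)]
4. A_y = 18  [A = 2·M−B = 2·(19/2, 13)−(12, 8)]
   so A = (7, 18)

A = (7, 18)
B = (12, 8)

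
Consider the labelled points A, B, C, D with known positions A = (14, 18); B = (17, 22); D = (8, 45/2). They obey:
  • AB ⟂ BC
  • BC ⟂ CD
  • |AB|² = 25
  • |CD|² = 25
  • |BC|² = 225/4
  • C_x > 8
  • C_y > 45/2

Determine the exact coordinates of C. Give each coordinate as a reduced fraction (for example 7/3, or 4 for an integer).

C = (11, 53/2)

1. C_x = 11  [[AB ⟂ BC ⇒ 3x+4y-139=0] ∩ [|C−(8, 45/2)|²=25]]
2. C_y = 53/2  [[AB ⟂ BC ⇒ 3x+4y-139=0] ∩ [|C−(8, 45/2)|²=25]]
   so C = (11, 53/2)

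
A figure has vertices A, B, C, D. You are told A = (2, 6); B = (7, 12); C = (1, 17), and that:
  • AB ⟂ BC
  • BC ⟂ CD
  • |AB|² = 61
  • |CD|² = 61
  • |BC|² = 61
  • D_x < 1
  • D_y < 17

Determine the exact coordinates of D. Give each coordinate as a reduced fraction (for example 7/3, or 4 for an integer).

D = (-4, 11)

1. D_x = -4  [[BC ⟂ CD ⇒ -6x+5y-79=0] ∩ [|D−(1, 17)|²=61]]
2. D_y = 11  [[BC ⟂ CD ⇒ -6x+5y-79=0] ∩ [|D−(1, 17)|²=61]]
   so D = (-4, 11)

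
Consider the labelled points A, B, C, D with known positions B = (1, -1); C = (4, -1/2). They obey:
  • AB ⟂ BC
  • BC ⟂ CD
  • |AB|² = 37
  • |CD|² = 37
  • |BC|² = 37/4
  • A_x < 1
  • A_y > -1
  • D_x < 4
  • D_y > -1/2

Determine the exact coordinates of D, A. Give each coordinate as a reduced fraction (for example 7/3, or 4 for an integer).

D = (3, 11/2)
A = (0, 5)

1. D_x = 3  [[BC ⟂ CD ⇒ 3x+1/2y-47/4=0] ∩ [|D−(4, -1/2)|²=37]]
2. D_y = 11/2  [[BC ⟂ CD ⇒ 3x+1/2y-47/4=0] ∩ [|D−(4, -1/2)|²=37]]
   so D = (3, 11/2)
3. A_x = 0  [[AB ⟂ BC ⇒ -3x-1/2y+5/2=0] ∩ [|A−(1, -1)|²=37]]
4. A_y = 5  [[AB ⟂ BC ⇒ -3x-1/2y+5/2=0] ∩ [|A−(1, -1)|²=37]]
   so A = (0, 5)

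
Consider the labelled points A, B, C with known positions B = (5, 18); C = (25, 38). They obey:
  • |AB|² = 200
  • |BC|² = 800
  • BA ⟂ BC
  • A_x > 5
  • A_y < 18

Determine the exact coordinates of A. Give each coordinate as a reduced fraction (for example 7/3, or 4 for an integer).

1. A_x = 15  [[BA ⟂ BC ⇒ 20x+20y-460=0] ∩ [|A−(5, 18)|²=200]]
2. A_y = 8  [[BA ⟂ BC ⇒ 20x+20y-460=0] ∩ [|A−(5, 18)|²=200]]
   so A = (15, 8)

A = (15, 8)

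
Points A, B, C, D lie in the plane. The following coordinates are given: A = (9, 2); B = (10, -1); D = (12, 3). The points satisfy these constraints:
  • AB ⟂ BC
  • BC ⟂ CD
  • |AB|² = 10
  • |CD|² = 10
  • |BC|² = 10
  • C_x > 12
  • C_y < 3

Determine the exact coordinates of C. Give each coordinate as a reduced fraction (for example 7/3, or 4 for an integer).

C = (13, 0)

1. C_x = 13  [[AB ⟂ BC ⇒ 1x-3y-13=0] ∩ [|C−(12, 3)|²=10]]
2. C_y = 0  [[AB ⟂ BC ⇒ 1x-3y-13=0] ∩ [|C−(12, 3)|²=10]]
   so C = (13, 0)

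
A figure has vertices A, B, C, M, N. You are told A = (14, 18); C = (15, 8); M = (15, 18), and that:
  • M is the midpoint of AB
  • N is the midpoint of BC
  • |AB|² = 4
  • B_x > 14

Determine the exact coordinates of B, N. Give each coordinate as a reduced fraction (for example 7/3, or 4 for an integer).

B = (16, 18)
N = (31/2, 13)

1. B_x = 16  [B = 2·M−A = 2·(15, 18)−(14, 18)]
2. B_y = 18  [B = 2·M−A = 2·(15, 18)−(14, 18)]
   so B = (16, 18)
3. N_x = 31/2  [2·N = B+C = (16, 18)+(15, 8)]
4. N_y = 13  [2·N = B+C = (16, 18)+(15, 8)]
   so N = (31/2, 13)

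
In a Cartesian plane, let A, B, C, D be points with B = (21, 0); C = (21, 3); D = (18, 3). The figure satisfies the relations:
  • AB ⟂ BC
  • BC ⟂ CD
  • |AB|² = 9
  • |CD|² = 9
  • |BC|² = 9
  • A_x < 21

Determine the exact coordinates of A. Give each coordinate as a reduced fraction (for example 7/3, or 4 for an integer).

1. A_x = 18  [[AB ⟂ BC ⇒ -3y=0] ∩ [|A−(21, 0)|²=9]]
2. A_y = 0  [[AB ⟂ BC ⇒ -3y=0] ∩ [|A−(21, 0)|²=9]]
   so A = (18, 0)

A = (18, 0)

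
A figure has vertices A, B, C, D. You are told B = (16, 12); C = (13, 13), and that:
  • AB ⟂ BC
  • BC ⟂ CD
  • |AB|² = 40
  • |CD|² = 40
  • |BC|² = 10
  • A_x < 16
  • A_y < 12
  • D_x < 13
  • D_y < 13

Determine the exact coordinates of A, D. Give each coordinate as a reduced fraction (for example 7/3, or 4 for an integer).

1. A_x = 14  [[AB ⟂ BC ⇒ 3x-1y-36=0] ∩ [|A−(16, 12)|²=40]]
2. A_y = 6  [[AB ⟂ BC ⇒ 3x-1y-36=0] ∩ [|A−(16, 12)|²=40]]
   so A = (14, 6)
3. D_x = 11  [[BC ⟂ CD ⇒ -3x+1y+26=0] ∩ [|D−(13, 13)|²=40]]
4. D_y = 7  [[BC ⟂ CD ⇒ -3x+1y+26=0] ∩ [|D−(13, 13)|²=40]]
   so D = (11, 7)

A = (14, 6)
D = (11, 7)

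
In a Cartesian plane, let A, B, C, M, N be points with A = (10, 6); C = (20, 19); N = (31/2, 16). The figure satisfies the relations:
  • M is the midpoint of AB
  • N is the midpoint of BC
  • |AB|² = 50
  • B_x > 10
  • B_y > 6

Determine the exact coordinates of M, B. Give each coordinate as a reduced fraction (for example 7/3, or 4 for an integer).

1. B_x = 11  [B = 2·N−C = 2·(31/2, 16)−(20, 19)]
2. B_y = 13  [B = 2·N−C = 2·(31/2, 16)−(20, 19)]
   so B = (11, 13)
3. M_x = 21/2  [2·M = A+B = (10, 6)+(11, 13)]
4. M_y = 19/2  [2·M = A+B = (10, 6)+(11, 13)]
   so M = (21/2, 19/2)

M = (21/2, 19/2)
B = (11, 13)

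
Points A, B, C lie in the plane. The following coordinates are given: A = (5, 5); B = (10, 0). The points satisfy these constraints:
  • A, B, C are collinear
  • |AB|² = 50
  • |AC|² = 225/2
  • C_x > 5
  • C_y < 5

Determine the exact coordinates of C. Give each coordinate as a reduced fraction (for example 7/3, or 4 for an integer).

C = (25/2, -5/2)

1. C_x = 25/2  [[A, B, C are collinear ⇒ 5x+5y-50=0] ∩ [|C−(5, 5)|²=225/2]]
2. C_y = -5/2  [[A, B, C are collinear ⇒ 5x+5y-50=0] ∩ [|C−(5, 5)|²=225/2]]
   so C = (25/2, -5/2)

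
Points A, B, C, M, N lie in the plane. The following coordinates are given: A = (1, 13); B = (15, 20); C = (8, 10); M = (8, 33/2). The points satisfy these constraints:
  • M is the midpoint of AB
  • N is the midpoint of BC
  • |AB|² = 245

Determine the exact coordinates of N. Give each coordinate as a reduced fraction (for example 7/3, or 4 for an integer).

N = (23/2, 15)

1. N_x = 23/2  [2·N = B+C = (15, 20)+(8, 10)]
2. N_y = 15  [2·N = B+C = (15, 20)+(8, 10)]
   so N = (23/2, 15)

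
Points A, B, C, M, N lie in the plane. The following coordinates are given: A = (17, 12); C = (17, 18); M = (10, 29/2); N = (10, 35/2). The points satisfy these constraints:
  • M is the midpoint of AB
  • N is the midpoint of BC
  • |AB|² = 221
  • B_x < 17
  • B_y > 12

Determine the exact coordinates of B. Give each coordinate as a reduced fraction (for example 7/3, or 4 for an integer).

1. B_x = 3  [B = 2·M−A = 2·(10, 29/2)−(17, 12)]
2. B_y = 17  [B = 2·M−A = 2·(10, 29/2)−(17, 12)]
   so B = (3, 17)

B = (3, 17)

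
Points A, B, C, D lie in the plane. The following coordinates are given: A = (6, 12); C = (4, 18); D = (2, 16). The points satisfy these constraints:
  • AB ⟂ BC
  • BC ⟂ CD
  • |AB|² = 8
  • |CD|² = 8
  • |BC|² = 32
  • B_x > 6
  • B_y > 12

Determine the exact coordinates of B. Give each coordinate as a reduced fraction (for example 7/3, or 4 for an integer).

1. B_x = 8  [[BC ⟂ CD ⇒ 2x+2y-44=0] ∩ [|B−(6, 12)|²=8]]
2. B_y = 14  [[BC ⟂ CD ⇒ 2x+2y-44=0] ∩ [|B−(6, 12)|²=8]]
   so B = (8, 14)

B = (8, 14)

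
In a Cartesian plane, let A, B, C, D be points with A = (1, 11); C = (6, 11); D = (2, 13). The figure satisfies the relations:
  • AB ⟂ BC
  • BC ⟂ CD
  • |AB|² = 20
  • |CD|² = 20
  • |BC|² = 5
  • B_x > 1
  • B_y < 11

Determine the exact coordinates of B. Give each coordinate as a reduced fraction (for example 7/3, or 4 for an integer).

1. B_x = 5  [[BC ⟂ CD ⇒ 4x-2y-2=0] ∩ [|B−(1, 11)|²=20]]
2. B_y = 9  [[BC ⟂ CD ⇒ 4x-2y-2=0] ∩ [|B−(1, 11)|²=20]]
   so B = (5, 9)

B = (5, 9)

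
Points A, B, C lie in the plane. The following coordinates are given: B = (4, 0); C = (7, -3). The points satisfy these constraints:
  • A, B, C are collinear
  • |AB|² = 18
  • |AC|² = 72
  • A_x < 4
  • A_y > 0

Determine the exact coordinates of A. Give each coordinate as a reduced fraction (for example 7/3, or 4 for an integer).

A = (1, 3)

1. A_x = 1  [[A, B, C are collinear ⇒ 3x+3y-12=0] ∩ [|A−(4, 0)|²=18]]
2. A_y = 3  [[A, B, C are collinear ⇒ 3x+3y-12=0] ∩ [|A−(4, 0)|²=18]]
   so A = (1, 3)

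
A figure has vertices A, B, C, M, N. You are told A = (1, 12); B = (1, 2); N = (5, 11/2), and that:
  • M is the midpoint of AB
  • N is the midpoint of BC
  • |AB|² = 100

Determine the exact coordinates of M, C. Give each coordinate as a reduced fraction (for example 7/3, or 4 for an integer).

1. M_x = 1  [2·M = A+B = (1, 12)+(1, 2)]
2. M_y = 7  [2·M = A+B = (1, 12)+(1, 2)]
   so M = (1, 7)
3. C_x = 9  [C = 2·N−B = 2·(5, 11/2)−(1, 2)]
4. C_y = 9  [C = 2·N−B = 2·(5, 11/2)−(1, 2)]
   so C = (9, 9)

M = (1, 7)
C = (9, 9)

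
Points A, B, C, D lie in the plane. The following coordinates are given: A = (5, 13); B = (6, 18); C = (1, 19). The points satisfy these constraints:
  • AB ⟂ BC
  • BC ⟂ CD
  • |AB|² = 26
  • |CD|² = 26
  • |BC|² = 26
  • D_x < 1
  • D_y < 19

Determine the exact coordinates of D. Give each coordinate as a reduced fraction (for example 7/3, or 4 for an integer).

1. D_x = 0  [[BC ⟂ CD ⇒ -5x+1y-14=0] ∩ [|D−(1, 19)|²=26]]
2. D_y = 14  [[BC ⟂ CD ⇒ -5x+1y-14=0] ∩ [|D−(1, 19)|²=26]]
   so D = (0, 14)

D = (0, 14)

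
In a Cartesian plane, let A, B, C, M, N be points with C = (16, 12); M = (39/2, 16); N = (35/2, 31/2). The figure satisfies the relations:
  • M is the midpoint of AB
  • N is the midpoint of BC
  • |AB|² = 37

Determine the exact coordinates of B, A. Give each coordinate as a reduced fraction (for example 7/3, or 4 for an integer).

B = (19, 19)
A = (20, 13)

1. B_x = 19  [B = 2·N−C = 2·(35/2, 31/2)−(16, 12)]
2. B_y = 19  [B = 2·N−C = 2·(35/2, 31/2)−(16, 12)]
   so B = (19, 19)
3. A_x = 20  [A = 2·M−B = 2·(39/2, 16)−(19, 19)]
4. A_y = 13  [A = 2·M−B = 2·(39/2, 16)−(19, 19)]
   so A = (20, 13)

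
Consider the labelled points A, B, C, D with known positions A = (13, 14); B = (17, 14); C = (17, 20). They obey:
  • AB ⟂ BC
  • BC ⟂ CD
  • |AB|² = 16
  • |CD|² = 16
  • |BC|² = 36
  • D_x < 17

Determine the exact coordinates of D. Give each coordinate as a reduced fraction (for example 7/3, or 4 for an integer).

1. D_x = 13  [[BC ⟂ CD ⇒ 6y-120=0] ∩ [|D−(17, 20)|²=16]]
2. D_y = 20  [[BC ⟂ CD ⇒ 6y-120=0] ∩ [|D−(17, 20)|²=16]]
   so D = (13, 20)

D = (13, 20)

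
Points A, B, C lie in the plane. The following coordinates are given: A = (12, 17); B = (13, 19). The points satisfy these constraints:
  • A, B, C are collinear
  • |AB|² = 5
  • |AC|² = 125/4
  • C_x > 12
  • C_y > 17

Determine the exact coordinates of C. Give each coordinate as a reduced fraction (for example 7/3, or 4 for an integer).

1. C_x = 29/2  [[A, B, C are collinear ⇒ -2x+1y+7=0] ∩ [|C−(12, 17)|²=125/4]]
2. C_y = 22  [[A, B, C are collinear ⇒ -2x+1y+7=0] ∩ [|C−(12, 17)|²=125/4]]
   so C = (29/2, 22)

C = (29/2, 22)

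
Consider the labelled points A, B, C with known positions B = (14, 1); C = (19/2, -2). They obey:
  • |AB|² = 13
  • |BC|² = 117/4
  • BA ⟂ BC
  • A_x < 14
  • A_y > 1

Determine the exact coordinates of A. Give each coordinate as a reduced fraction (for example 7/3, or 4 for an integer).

A = (12, 4)

1. A_x = 12  [[BA ⟂ BC ⇒ -9/2x-3y+66=0] ∩ [|A−(14, 1)|²=13]]
2. A_y = 4  [[BA ⟂ BC ⇒ -9/2x-3y+66=0] ∩ [|A−(14, 1)|²=13]]
   so A = (12, 4)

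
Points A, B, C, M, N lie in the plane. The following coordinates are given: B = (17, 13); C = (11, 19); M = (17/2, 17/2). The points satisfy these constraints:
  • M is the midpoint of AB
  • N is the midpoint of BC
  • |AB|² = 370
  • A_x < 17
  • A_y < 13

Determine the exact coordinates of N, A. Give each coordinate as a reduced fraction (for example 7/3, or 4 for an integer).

1. A_x = 0  [A = 2·M−B = 2·(17/2, 17/2)−(17, 13)]
2. A_y = 4  [A = 2·M−B = 2·(17/2, 17/2)−(17, 13)]
   so A = (0, 4)
3. N_x = 14  [2·N = B+C = (17, 13)+(11, 19)]
4. N_y = 16  [2·N = B+C = (17, 13)+(11, 19)]
   so N = (14, 16)

N = (14, 16)
A = (0, 4)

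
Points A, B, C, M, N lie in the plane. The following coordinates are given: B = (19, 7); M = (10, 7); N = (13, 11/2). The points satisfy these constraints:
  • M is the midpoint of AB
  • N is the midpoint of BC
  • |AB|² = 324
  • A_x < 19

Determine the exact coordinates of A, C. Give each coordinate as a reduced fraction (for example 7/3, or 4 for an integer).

A = (1, 7)
C = (7, 4)

1. A_x = 1  [A = 2·M−B = 2·(10, 7)−(19, 7)]
2. A_y = 7  [A = 2·M−B = 2·(10, 7)−(19, 7)]
   so A = (1, 7)
3. C_x = 7  [C = 2·N−B = 2·(13, 11/2)−(19, 7)]
4. C_y = 4  [C = 2·N−B = 2·(13, 11/2)−(19, 7)]
   so C = (7, 4)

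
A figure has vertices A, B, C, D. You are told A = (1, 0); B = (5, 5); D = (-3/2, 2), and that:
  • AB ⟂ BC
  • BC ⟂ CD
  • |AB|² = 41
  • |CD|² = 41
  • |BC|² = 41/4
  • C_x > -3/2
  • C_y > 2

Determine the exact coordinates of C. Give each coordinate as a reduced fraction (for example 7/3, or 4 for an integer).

1. C_x = 5/2  [[AB ⟂ BC ⇒ 4x+5y-45=0] ∩ [|C−(-3/2, 2)|²=41]]
2. C_y = 7  [[AB ⟂ BC ⇒ 4x+5y-45=0] ∩ [|C−(-3/2, 2)|²=41]]
   so C = (5/2, 7)

C = (5/2, 7)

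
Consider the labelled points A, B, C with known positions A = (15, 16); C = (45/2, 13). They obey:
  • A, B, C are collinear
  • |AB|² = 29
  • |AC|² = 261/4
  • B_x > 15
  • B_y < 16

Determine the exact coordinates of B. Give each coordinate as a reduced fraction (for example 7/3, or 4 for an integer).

B = (20, 14)

1. B_x = 20  [[A, B, C are collinear ⇒ -3x-15/2y+165=0] ∩ [|B−(15, 16)|²=29]]
2. B_y = 14  [[A, B, C are collinear ⇒ -3x-15/2y+165=0] ∩ [|B−(15, 16)|²=29]]
   so B = (20, 14)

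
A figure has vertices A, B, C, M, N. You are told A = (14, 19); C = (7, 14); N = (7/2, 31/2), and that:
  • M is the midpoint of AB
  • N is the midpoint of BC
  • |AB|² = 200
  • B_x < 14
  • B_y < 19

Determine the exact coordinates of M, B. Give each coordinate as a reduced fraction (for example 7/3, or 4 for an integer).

1. B_x = 0  [B = 2·N−C = 2·(7/2, 31/2)−(7, 14)]
2. B_y = 17  [B = 2·N−C = 2·(7/2, 31/2)−(7, 14)]
   so B = (0, 17)
3. M_x = 7  [2·M = A+B = (14, 19)+(0, 17)]
4. M_y = 18  [2·M = A+B = (14, 19)+(0, 17)]
   so M = (7, 18)

M = (7, 18)
B = (0, 17)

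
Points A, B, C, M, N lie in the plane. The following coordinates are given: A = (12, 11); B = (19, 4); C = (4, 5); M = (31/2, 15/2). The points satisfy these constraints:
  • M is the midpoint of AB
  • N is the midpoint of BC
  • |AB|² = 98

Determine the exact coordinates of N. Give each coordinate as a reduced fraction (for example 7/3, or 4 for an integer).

1. N_x = 23/2  [2·N = B+C = (19, 4)+(4, 5)]
2. N_y = 9/2  [2·N = B+C = (19, 4)+(4, 5)]
   so N = (23/2, 9/2)

N = (23/2, 9/2)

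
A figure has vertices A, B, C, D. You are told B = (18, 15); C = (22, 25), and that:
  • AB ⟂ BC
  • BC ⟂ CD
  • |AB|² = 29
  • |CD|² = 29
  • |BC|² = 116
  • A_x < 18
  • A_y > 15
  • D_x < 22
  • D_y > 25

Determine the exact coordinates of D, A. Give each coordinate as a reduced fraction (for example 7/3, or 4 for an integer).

D = (17, 27)
A = (13, 17)

1. D_x = 17  [[BC ⟂ CD ⇒ 4x+10y-338=0] ∩ [|D−(22, 25)|²=29]]
2. D_y = 27  [[BC ⟂ CD ⇒ 4x+10y-338=0] ∩ [|D−(22, 25)|²=29]]
   so D = (17, 27)
3. A_x = 13  [[AB ⟂ BC ⇒ -4x-10y+222=0] ∩ [|A−(18, 15)|²=29]]
4. A_y = 17  [[AB ⟂ BC ⇒ -4x-10y+222=0] ∩ [|A−(18, 15)|²=29]]
   so A = (13, 17)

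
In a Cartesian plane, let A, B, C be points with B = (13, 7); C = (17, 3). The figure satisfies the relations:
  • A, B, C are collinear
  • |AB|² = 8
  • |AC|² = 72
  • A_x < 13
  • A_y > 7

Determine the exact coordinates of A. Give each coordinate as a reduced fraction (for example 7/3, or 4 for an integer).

1. A_x = 11  [[A, B, C are collinear ⇒ 4x+4y-80=0] ∩ [|A−(13, 7)|²=8]]
2. A_y = 9  [[A, B, C are collinear ⇒ 4x+4y-80=0] ∩ [|A−(13, 7)|²=8]]
   so A = (11, 9)

A = (11, 9)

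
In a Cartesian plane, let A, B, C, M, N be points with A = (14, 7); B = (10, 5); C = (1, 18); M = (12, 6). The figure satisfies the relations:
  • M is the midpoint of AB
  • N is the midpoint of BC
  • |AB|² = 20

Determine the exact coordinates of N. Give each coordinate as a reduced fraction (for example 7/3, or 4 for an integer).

1. N_x = 11/2  [2·N = B+C = (10, 5)+(1, 18)]
2. N_y = 23/2  [2·N = B+C = (10, 5)+(1, 18)]
   so N = (11/2, 23/2)

N = (11/2, 23/2)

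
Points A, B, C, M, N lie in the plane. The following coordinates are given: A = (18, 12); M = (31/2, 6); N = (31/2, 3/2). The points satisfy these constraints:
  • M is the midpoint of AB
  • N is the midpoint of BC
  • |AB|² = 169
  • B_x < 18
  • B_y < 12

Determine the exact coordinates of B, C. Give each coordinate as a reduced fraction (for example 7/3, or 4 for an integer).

B = (13, 0)
C = (18, 3)

1. B_x = 13  [B = 2·M−A = 2·(31/2, 6)−(18, 12)]
2. B_y = 0  [B = 2·M−A = 2·(31/2, 6)−(18, 12)]
   so B = (13, 0)
3. C_x = 18  [C = 2·N−B = 2·(31/2, 3/2)−(13, 0)]
4. C_y = 3  [C = 2·N−B = 2·(31/2, 3/2)−(13, 0)]
   so C = (18, 3)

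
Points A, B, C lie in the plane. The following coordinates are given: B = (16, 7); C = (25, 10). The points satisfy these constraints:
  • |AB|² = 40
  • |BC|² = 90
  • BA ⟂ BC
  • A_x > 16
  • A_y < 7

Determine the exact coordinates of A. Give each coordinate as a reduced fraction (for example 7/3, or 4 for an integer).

A = (18, 1)

1. A_x = 18  [[BA ⟂ BC ⇒ 9x+3y-165=0] ∩ [|A−(16, 7)|²=40]]
2. A_y = 1  [[BA ⟂ BC ⇒ 9x+3y-165=0] ∩ [|A−(16, 7)|²=40]]
   so A = (18, 1)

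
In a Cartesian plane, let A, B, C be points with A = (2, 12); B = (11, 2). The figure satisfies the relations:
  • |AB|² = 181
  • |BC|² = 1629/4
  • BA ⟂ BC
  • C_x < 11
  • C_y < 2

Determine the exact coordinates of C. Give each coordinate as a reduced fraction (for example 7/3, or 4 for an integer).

C = (-4, -23/2)

1. C_x = -4  [[BA ⟂ BC ⇒ -9x+10y+79=0] ∩ [|C−(11, 2)|²=1629/4]]
2. C_y = -23/2  [[BA ⟂ BC ⇒ -9x+10y+79=0] ∩ [|C−(11, 2)|²=1629/4]]
   so C = (-4, -23/2)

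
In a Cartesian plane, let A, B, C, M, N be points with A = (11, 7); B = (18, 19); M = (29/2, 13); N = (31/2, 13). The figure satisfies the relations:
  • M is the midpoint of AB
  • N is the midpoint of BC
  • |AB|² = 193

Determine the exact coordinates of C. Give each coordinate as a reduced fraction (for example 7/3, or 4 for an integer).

C = (13, 7)

1. C_x = 13  [C = 2·N−B = 2·(31/2, 13)−(18, 19)]
2. C_y = 7  [C = 2·N−B = 2·(31/2, 13)−(18, 19)]
   so C = (13, 7)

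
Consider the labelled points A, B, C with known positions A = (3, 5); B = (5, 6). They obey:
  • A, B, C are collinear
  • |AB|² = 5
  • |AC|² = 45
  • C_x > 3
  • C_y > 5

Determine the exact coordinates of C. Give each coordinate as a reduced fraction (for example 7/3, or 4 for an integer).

C = (9, 8)

1. C_x = 9  [[A, B, C are collinear ⇒ -1x+2y-7=0] ∩ [|C−(3, 5)|²=45]]
2. C_y = 8  [[A, B, C are collinear ⇒ -1x+2y-7=0] ∩ [|C−(3, 5)|²=45]]
   so C = (9, 8)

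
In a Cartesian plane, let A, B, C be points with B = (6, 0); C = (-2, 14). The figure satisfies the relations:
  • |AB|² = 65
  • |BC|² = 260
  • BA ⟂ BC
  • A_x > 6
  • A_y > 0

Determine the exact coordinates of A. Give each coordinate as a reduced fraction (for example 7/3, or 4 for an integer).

A = (13, 4)

1. A_x = 13  [[BA ⟂ BC ⇒ -8x+14y+48=0] ∩ [|A−(6, 0)|²=65]]
2. A_y = 4  [[BA ⟂ BC ⇒ -8x+14y+48=0] ∩ [|A−(6, 0)|²=65]]
   so A = (13, 4)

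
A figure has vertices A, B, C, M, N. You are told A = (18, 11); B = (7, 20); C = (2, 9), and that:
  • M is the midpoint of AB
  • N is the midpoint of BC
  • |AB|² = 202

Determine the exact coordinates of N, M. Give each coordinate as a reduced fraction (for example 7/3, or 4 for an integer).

N = (9/2, 29/2)
M = (25/2, 31/2)

1. M_x = 25/2  [2·M = A+B = (18, 11)+(7, 20)]
2. M_y = 31/2  [2·M = A+B = (18, 11)+(7, 20)]
   so M = (25/2, 31/2)
3. N_x = 9/2  [2·N = B+C = (7, 20)+(2, 9)]
4. N_y = 29/2  [2·N = B+C = (7, 20)+(2, 9)]
   so N = (9/2, 29/2)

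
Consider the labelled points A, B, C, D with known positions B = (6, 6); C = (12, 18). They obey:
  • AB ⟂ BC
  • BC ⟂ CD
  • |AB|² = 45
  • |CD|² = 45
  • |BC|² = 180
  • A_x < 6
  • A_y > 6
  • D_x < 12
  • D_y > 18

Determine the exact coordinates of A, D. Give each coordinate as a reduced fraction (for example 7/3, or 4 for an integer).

1. A_x = 0  [[AB ⟂ BC ⇒ -6x-12y+108=0] ∩ [|A−(6, 6)|²=45]]
2. A_y = 9  [[AB ⟂ BC ⇒ -6x-12y+108=0] ∩ [|A−(6, 6)|²=45]]
   so A = (0, 9)
3. D_x = 6  [[BC ⟂ CD ⇒ 6x+12y-288=0] ∩ [|D−(12, 18)|²=45]]
4. D_y = 21  [[BC ⟂ CD ⇒ 6x+12y-288=0] ∩ [|D−(12, 18)|²=45]]
   so D = (6, 21)

A = (0, 9)
D = (6, 21)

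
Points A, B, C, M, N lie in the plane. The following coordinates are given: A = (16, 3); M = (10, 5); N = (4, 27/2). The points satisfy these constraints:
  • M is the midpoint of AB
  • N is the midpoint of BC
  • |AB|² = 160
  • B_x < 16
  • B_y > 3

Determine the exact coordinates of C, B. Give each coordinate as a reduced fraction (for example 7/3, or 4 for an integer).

C = (4, 20)
B = (4, 7)

1. B_x = 4  [B = 2·M−A = 2·(10, 5)−(16, 3)]
2. B_y = 7  [B = 2·M−A = 2·(10, 5)−(16, 3)]
   so B = (4, 7)
3. C_x = 4  [C = 2·N−B = 2·(4, 27/2)−(4, 7)]
4. C_y = 20  [C = 2·N−B = 2·(4, 27/2)−(4, 7)]
   so C = (4, 20)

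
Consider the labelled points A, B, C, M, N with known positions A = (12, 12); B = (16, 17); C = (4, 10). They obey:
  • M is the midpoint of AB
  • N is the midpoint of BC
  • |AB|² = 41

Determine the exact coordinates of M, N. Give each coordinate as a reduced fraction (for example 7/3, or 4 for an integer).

M = (14, 29/2)
N = (10, 27/2)

1. M_x = 14  [2·M = A+B = (12, 12)+(16, 17)]
2. M_y = 29/2  [2·M = A+B = (12, 12)+(16, 17)]
   so M = (14, 29/2)
3. N_x = 10  [2·N = B+C = (16, 17)+(4, 10)]
4. N_y = 27/2  [2·N = B+C = (16, 17)+(4, 10)]
   so N = (10, 27/2)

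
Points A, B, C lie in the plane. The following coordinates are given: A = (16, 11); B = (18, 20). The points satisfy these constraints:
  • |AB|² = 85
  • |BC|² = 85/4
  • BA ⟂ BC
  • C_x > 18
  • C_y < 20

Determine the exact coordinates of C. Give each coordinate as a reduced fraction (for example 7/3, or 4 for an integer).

1. C_x = 45/2  [[BA ⟂ BC ⇒ -2x-9y+216=0] ∩ [|C−(18, 20)|²=85/4]]
2. C_y = 19  [[BA ⟂ BC ⇒ -2x-9y+216=0] ∩ [|C−(18, 20)|²=85/4]]
   so C = (45/2, 19)

C = (45/2, 19)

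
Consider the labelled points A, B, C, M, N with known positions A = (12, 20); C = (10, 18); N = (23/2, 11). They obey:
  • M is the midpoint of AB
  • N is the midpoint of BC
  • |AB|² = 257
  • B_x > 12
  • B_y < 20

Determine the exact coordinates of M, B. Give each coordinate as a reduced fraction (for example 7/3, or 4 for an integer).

M = (25/2, 12)
B = (13, 4)

1. B_x = 13  [B = 2·N−C = 2·(23/2, 11)−(10, 18)]
2. B_y = 4  [B = 2·N−C = 2·(23/2, 11)−(10, 18)]
   so B = (13, 4)
3. M_x = 25/2  [2·M = A+B = (12, 20)+(13, 4)]
4. M_y = 12  [2·M = A+B = (12, 20)+(13, 4)]
   so M = (25/2, 12)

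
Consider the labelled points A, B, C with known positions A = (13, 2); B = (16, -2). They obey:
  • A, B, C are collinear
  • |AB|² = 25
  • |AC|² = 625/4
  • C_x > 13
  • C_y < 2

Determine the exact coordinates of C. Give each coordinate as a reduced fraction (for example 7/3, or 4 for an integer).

1. C_x = 41/2  [[A, B, C are collinear ⇒ 4x+3y-58=0] ∩ [|C−(13, 2)|²=625/4]]
2. C_y = -8  [[A, B, C are collinear ⇒ 4x+3y-58=0] ∩ [|C−(13, 2)|²=625/4]]
   so C = (41/2, -8)

C = (41/2, -8)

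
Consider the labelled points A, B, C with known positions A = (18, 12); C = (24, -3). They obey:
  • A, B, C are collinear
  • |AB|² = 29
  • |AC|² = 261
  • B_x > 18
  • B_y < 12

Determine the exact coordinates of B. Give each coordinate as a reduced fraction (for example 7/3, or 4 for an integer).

1. B_x = 20  [[A, B, C are collinear ⇒ -15x-6y+342=0] ∩ [|B−(18, 12)|²=29]]
2. B_y = 7  [[A, B, C are collinear ⇒ -15x-6y+342=0] ∩ [|B−(18, 12)|²=29]]
   so B = (20, 7)

B = (20, 7)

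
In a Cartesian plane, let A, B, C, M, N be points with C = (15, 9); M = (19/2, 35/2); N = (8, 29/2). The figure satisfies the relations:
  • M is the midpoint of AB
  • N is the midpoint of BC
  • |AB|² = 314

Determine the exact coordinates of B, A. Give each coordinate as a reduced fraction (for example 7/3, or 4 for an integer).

B = (1, 20)
A = (18, 15)

1. B_x = 1  [B = 2·N−C = 2·(8, 29/2)−(15, 9)]
2. B_y = 20  [B = 2·N−C = 2·(8, 29/2)−(15, 9)]
   so B = (1, 20)
3. A_x = 18  [A = 2·M−B = 2·(19/2, 35/2)−(1, 20)]
4. A_y = 15  [A = 2·M−B = 2·(19/2, 35/2)−(1, 20)]
   so A = (18, 15)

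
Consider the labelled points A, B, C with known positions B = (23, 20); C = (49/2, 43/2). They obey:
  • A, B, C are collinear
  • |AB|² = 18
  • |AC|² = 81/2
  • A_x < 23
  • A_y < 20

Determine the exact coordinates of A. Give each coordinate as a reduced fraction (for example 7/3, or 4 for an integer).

A = (20, 17)

1. A_x = 20  [[A, B, C are collinear ⇒ -3/2x+3/2y+9/2=0] ∩ [|A−(23, 20)|²=18]]
2. A_y = 17  [[A, B, C are collinear ⇒ -3/2x+3/2y+9/2=0] ∩ [|A−(23, 20)|²=18]]
   so A = (20, 17)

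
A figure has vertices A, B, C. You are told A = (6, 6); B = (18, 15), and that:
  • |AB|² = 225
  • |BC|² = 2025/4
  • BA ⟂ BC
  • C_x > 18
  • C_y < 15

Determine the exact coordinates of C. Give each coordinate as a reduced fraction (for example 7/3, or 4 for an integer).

C = (63/2, -3)

1. C_x = 63/2  [[BA ⟂ BC ⇒ -12x-9y+351=0] ∩ [|C−(18, 15)|²=2025/4]]
2. C_y = -3  [[BA ⟂ BC ⇒ -12x-9y+351=0] ∩ [|C−(18, 15)|²=2025/4]]
   so C = (63/2, -3)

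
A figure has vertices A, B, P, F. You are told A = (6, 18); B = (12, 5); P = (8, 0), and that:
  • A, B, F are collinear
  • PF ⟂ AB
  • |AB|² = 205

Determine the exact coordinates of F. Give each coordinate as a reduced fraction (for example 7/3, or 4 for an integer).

F = (66/5, 12/5)

1. F_x = 66/5  [[A, B, F are collinear ⇒ 13x+6y-186=0] ∩ [PF ⟂ AB ⇒ 6x-13y-48=0]]
2. F_y = 12/5  [[A, B, F are collinear ⇒ 13x+6y-186=0] ∩ [PF ⟂ AB ⇒ 6x-13y-48=0]]
   so F = (66/5, 12/5)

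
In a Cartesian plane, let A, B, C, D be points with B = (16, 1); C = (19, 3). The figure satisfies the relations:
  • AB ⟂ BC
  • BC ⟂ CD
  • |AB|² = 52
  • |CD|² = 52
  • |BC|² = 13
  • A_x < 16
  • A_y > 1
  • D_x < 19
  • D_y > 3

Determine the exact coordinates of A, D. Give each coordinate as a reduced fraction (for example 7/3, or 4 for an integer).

1. A_x = 12  [[AB ⟂ BC ⇒ -3x-2y+50=0] ∩ [|A−(16, 1)|²=52]]
2. A_y = 7  [[AB ⟂ BC ⇒ -3x-2y+50=0] ∩ [|A−(16, 1)|²=52]]
   so A = (12, 7)
3. D_x = 15  [[BC ⟂ CD ⇒ 3x+2y-63=0] ∩ [|D−(19, 3)|²=52]]
4. D_y = 9  [[BC ⟂ CD ⇒ 3x+2y-63=0] ∩ [|D−(19, 3)|²=52]]
   so D = (15, 9)

A = (12, 7)
D = (15, 9)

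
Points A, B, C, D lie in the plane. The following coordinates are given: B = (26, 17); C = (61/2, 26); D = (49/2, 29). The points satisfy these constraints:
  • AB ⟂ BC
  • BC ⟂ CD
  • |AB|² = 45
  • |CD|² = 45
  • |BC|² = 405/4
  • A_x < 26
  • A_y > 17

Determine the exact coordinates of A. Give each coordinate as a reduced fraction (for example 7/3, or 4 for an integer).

A = (20, 20)

1. A_x = 20  [[AB ⟂ BC ⇒ -9/2x-9y+270=0] ∩ [|A−(26, 17)|²=45]]
2. A_y = 20  [[AB ⟂ BC ⇒ -9/2x-9y+270=0] ∩ [|A−(26, 17)|²=45]]
   so A = (20, 20)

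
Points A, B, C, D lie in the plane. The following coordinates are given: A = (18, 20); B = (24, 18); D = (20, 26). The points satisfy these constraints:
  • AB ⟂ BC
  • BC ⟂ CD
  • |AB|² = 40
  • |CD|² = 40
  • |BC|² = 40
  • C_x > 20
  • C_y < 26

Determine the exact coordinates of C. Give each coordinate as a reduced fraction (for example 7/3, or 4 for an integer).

1. C_x = 26  [[AB ⟂ BC ⇒ 6x-2y-108=0] ∩ [|C−(20, 26)|²=40]]
2. C_y = 24  [[AB ⟂ BC ⇒ 6x-2y-108=0] ∩ [|C−(20, 26)|²=40]]
   so C = (26, 24)

C = (26, 24)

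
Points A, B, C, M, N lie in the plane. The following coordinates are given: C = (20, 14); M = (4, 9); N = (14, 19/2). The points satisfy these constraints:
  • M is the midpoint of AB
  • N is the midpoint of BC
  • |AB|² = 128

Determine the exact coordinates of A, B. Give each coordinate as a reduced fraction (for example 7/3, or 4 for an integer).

A = (0, 13)
B = (8, 5)

1. B_x = 8  [B = 2·N−C = 2·(14, 19/2)−(20, 14)]
2. B_y = 5  [B = 2·N−C = 2·(14, 19/2)−(20, 14)]
   so B = (8, 5)
3. A_x = 0  [A = 2·M−B = 2·(4, 9)−(8, 5)]
4. A_y = 13  [A = 2·M−B = 2·(4, 9)−(8, 5)]
   so A = (0, 13)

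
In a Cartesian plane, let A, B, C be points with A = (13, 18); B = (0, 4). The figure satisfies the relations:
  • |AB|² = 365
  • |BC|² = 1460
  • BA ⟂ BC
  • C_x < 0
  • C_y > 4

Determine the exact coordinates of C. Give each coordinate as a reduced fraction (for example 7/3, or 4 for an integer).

1. C_x = -28  [[BA ⟂ BC ⇒ 13x+14y-56=0] ∩ [|C−(0, 4)|²=1460]]
2. C_y = 30  [[BA ⟂ BC ⇒ 13x+14y-56=0] ∩ [|C−(0, 4)|²=1460]]
   so C = (-28, 30)

C = (-28, 30)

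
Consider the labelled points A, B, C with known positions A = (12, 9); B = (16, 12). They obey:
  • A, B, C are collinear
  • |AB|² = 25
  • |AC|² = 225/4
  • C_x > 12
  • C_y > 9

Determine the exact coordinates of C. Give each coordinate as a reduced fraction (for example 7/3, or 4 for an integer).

1. C_x = 18  [[A, B, C are collinear ⇒ -3x+4y=0] ∩ [|C−(12, 9)|²=225/4]]
2. C_y = 27/2  [[A, B, C are collinear ⇒ -3x+4y=0] ∩ [|C−(12, 9)|²=225/4]]
   so C = (18, 27/2)

C = (18, 27/2)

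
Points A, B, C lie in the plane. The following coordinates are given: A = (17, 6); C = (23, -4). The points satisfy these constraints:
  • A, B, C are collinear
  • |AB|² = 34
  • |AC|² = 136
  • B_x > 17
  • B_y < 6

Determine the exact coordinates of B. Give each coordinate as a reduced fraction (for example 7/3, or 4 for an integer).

1. B_x = 20  [[A, B, C are collinear ⇒ -10x-6y+206=0] ∩ [|B−(17, 6)|²=34]]
2. B_y = 1  [[A, B, C are collinear ⇒ -10x-6y+206=0] ∩ [|B−(17, 6)|²=34]]
   so B = (20, 1)

B = (20, 1)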